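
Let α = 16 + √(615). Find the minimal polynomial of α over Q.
m_α(x) = x^2 - 32x - 359

From α - 16 = √(615), squaring gives (α - 16)^2 = 615, i.e. α^2 - 32α + 256 = 615, so α^2 - 32α - 359 = 0. The discriminant of x^2 - 32x - 359 is (-32)^2 - 4·(-359) = 1024 + 1436 = 2460, and 4·(615) is not a perfect square in Q since 615 is squarefree and ≠ 1. Hence x^2 - 32x - 359 is irreducible over Q and is the minimal polynomial of α.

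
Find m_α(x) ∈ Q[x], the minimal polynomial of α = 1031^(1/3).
m_α(x) = x^3 - 1031

α satisfies α^3 = 1031, so x^3 - 1031 annihilates α. By the rational root test, a rational root p/q (in lowest terms) of x^3 - 1031 would satisfy p^3 = 1031 q^3, forcing q = 1 and p^3 = 1031; but 1031 is not a perfect cube, contradiction. A monic cubic over Q with no rational root is irreducible (any nontrivial factorization would include a linear factor). Hence x^3 - 1031 is the minimal polynomial of α, and in particular [Q(α):Q] = 3.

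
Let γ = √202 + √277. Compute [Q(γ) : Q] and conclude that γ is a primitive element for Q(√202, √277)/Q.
[Q(γ) : Q] = 4 (equivalently, Q(γ) = Q(√202, √277))

Obviously Q(γ) ⊆ Q(√202, √277), and [Q(√202, √277):Q] = 4 (since 202, 277 are distinct squarefree integers > 1 with 55954 not a perfect square). To show equality we compute the minimal polynomial of γ. From γ = √202 + √277: γ^2 = 202 + 2√(55954) + 277 = 479 + 2√(55954), so γ^2 - 479 = 2√(55954); squaring, (γ^2 - 479)^2 = 4·55954, i.e. γ^4 - 958γ^2 + 229441 - 223816 = 0, i.e. γ^4 - 958γ^2 + 5625 = 0. So γ is a root of x^4 - 958x^2 + 5625. This polynomial is irreducible over Q: it has no rational root (each ±√202 ± √277 is irrational), and any factorization into two quadratics over Q would force √(55954) ∈ Q (pairing opposite roots) or √202, √277 ∈ Q (other pairings), all impossible. Hence [Q(γ):Q] = 4 = [Q(√202, √277):Q], so Q(γ) = Q(√202, √277).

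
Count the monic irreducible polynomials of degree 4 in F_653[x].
There are 45456052218 monic irreducible polynomials of degree 4 over F_653

Each element of F_{653^4} that lies in no proper subfield is a root of exactly one monic irreducible of degree 4 over F_653, and each such polynomial has 4 distinct roots in F_{653^4}. By Möbius inversion the count is N_653(4) = (1/4) Σ_{d|4} μ(4/d) · 653^d = (1/4)(μ(4)·653^1 + μ(2)·653^2 + μ(1)·653^4) = 181824208872/4 = 45456052218.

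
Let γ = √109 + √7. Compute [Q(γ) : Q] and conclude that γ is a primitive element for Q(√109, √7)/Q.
[Q(γ) : Q] = 4 (equivalently, Q(γ) = Q(√109, √7))

Obviously Q(γ) ⊆ Q(√109, √7), and [Q(√109, √7):Q] = 4 (since 109, 7 are distinct squarefree integers > 1 with 763 not a perfect square). To show equality we compute the minimal polynomial of γ. From γ = √109 + √7: γ^2 = 109 + 2√(763) + 7 = 116 + 2√(763), so γ^2 - 116 = 2√(763); squaring, (γ^2 - 116)^2 = 4·763, i.e. γ^4 - 232γ^2 + 13456 - 3052 = 0, i.e. γ^4 - 232γ^2 + 10404 = 0. So γ is a root of x^4 - 232x^2 + 10404. This polynomial is irreducible over Q: it has no rational root (each ±√109 ± √7 is irrational), and any factorization into two quadratics over Q would force √(763) ∈ Q (pairing opposite roots) or √109, √7 ∈ Q (other pairings), all impossible. Hence [Q(γ):Q] = 4 = [Q(√109, √7):Q], so Q(γ) = Q(√109, √7).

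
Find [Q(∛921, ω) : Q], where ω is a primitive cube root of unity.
[Q(∛921, ω) : Q] = 6

[Q(∛921):Q] = 3 (min poly x^3 - 921, irreducible since 921 is not a perfect cube). [Q(ω):Q] = 2 (min poly x^2 + x + 1). Since Q(∛921) ⊂ R and ω ∉ R, we have ω ∉ Q(∛921), so x^2 + x + 1 remains irreducible over Q(∛921) and [Q(∛921, ω) : Q(∛921)] = 2. By the tower law, [Q(∛921, ω) : Q] = 3 · 2 = 6. (In fact Q(∛921, ω) is the splitting field of x^3 - 921 over Q.)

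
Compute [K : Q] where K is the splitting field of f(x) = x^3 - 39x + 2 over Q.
[K : Q] = 6

By the rational root test, any rational root of the monic integer polynomial f(x) = x^3 - 39x + 2 must be an integer dividing the constant term 2, i.e. one of ±{1, 2}. Evaluating: f(1) = -36, f(-1) = 40, f(2) = -68, f(-2) = 72; none is 0, so f has no rational root and is therefore irreducible over Q (a cubic with no linear factor over a field is irreducible). For an irreducible cubic, the Galois group is A_3 or S_3 according as the discriminant disc(f) = -4a^3 - 27b^2 = -4·(-39)^3 - 27·(2)^2 = 237168 is or is not a square in Q. Here disc(f) = 237168 is not a perfect square in Q, so the Galois group of f over Q is not contained in A_3 and must be all of S_3. The splitting field has degree |S_3| = 6 over Q, so [K : Q] = 6.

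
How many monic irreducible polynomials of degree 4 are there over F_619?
There are 36702992190 monic irreducible polynomials of degree 4 over F_619

Each element of F_{619^4} that lies in no proper subfield is a root of exactly one monic irreducible of degree 4 over F_619, and each such polynomial has 4 distinct roots in F_{619^4}. By Möbius inversion the count is N_619(4) = (1/4) Σ_{d|4} μ(4/d) · 619^d = (1/4)(μ(4)·619^1 + μ(2)·619^2 + μ(1)·619^4) = 146811968760/4 = 36702992190.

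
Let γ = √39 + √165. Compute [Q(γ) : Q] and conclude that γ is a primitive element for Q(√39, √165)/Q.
[Q(γ) : Q] = 4 (equivalently, Q(γ) = Q(√39, √165))

Obviously Q(γ) ⊆ Q(√39, √165), and [Q(√39, √165):Q] = 4 (since 39, 165 are distinct squarefree integers > 1 with 6435 not a perfect square). To show equality we compute the minimal polynomial of γ. From γ = √39 + √165: γ^2 = 39 + 2√(6435) + 165 = 204 + 2√(6435), so γ^2 - 204 = 2√(6435); squaring, (γ^2 - 204)^2 = 4·6435, i.e. γ^4 - 408γ^2 + 41616 - 25740 = 0, i.e. γ^4 - 408γ^2 + 15876 = 0. So γ is a root of x^4 - 408x^2 + 15876. This polynomial is irreducible over Q: it has no rational root (each ±√39 ± √165 is irrational), and any factorization into two quadratics over Q would force √(6435) ∈ Q (pairing opposite roots) or √39, √165 ∈ Q (other pairings), all impossible. Hence [Q(γ):Q] = 4 = [Q(√39, √165):Q], so Q(γ) = Q(√39, √165).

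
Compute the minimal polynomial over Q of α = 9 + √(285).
m_α(x) = x^2 - 18x - 204

From α - 9 = √(285), squaring gives (α - 9)^2 = 285, i.e. α^2 - 18α + 81 = 285, so α^2 - 18α - 204 = 0. The discriminant of x^2 - 18x - 204 is (-18)^2 - 4·(-204) = 324 + 816 = 1140, and 4·(285) is not a perfect square in Q since 285 is squarefree and ≠ 1. Hence x^2 - 18x - 204 is irreducible over Q and is the minimal polynomial of α.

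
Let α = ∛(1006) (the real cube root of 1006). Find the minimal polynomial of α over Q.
m_α(x) = x^3 - 1006

α satisfies α^3 = 1006, so x^3 - 1006 annihilates α. By the rational root test, a rational root p/q (in lowest terms) of x^3 - 1006 would satisfy p^3 = 1006 q^3, forcing q = 1 and p^3 = 1006; but 1006 is not a perfect cube, contradiction. A monic cubic over Q with no rational root is irreducible (any nontrivial factorization would include a linear factor). Hence x^3 - 1006 is the minimal polynomial of α, and in particular [Q(α):Q] = 3.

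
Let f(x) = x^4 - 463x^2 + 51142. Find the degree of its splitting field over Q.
[K : Q] = 4

Solving the quadratic in x^2: x^2 = (463 ± √(463^2 - 4·51142))/2 = (463 ± √9801)/2 = (463 ± 99)/2, giving x^2 = 182 or x^2 = 281. So f(x) = (x^2 - 182)(x^2 - 281) and the roots of f are ±√182, ±√281. Hence the splitting field is K = Q(√182, √281). Since 182 and 281 are distinct squarefree integers > 1, their product 51142 is not a perfect square, so √281 ∉ Q(√182). By the tower law [K:Q] = [Q(√182,√281):Q(√182)] · [Q(√182):Q] = 2 · 2 = 4.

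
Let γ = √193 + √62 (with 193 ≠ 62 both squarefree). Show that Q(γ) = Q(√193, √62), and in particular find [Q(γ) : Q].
[Q(γ) : Q] = 4 (equivalently, Q(γ) = Q(√193, √62))

Obviously Q(γ) ⊆ Q(√193, √62), and [Q(√193, √62):Q] = 4 (since 193, 62 are distinct squarefree integers > 1 with 11966 not a perfect square). To show equality we compute the minimal polynomial of γ. From γ = √193 + √62: γ^2 = 193 + 2√(11966) + 62 = 255 + 2√(11966), so γ^2 - 255 = 2√(11966); squaring, (γ^2 - 255)^2 = 4·11966, i.e. γ^4 - 510γ^2 + 65025 - 47864 = 0, i.e. γ^4 - 510γ^2 + 17161 = 0. So γ is a root of x^4 - 510x^2 + 17161. This polynomial is irreducible over Q: it has no rational root (each ±√193 ± √62 is irrational), and any factorization into two quadratics over Q would force √(11966) ∈ Q (pairing opposite roots) or √193, √62 ∈ Q (other pairings), all impossible. Hence [Q(γ):Q] = 4 = [Q(√193, √62):Q], so Q(γ) = Q(√193, √62).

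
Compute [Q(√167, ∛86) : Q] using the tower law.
[Q(√167, ∛86) : Q] = 6

Let L = Q(√167, ∛86). Since Q(√167) ⊂ L and [Q(√167):Q] = 2, the tower law gives 2 | [L:Q]. Likewise Q(∛86) ⊂ L with [Q(∛86):Q] = 3 (because 86 is not a perfect cube), so 3 | [L:Q]. As gcd(2,3) = 1, [L:Q] is divisible by 6. Conversely L is generated over Q by √167 and ∛86, so [L:Q] ≤ 2·3 = 6. Therefore [Q(√167, ∛86) : Q] = 6.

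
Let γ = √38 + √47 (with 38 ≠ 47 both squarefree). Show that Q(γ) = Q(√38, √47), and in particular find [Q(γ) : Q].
[Q(γ) : Q] = 4 (equivalently, Q(γ) = Q(√38, √47))

Obviously Q(γ) ⊆ Q(√38, √47), and [Q(√38, √47):Q] = 4 (since 38, 47 are distinct squarefree integers > 1 with 1786 not a perfect square). To show equality we compute the minimal polynomial of γ. From γ = √38 + √47: γ^2 = 38 + 2√(1786) + 47 = 85 + 2√(1786), so γ^2 - 85 = 2√(1786); squaring, (γ^2 - 85)^2 = 4·1786, i.e. γ^4 - 170γ^2 + 7225 - 7144 = 0, i.e. γ^4 - 170γ^2 + 81 = 0. So γ is a root of x^4 - 170x^2 + 81. This polynomial is irreducible over Q: it has no rational root (each ±√38 ± √47 is irrational), and any factorization into two quadratics over Q would force √(1786) ∈ Q (pairing opposite roots) or √38, √47 ∈ Q (other pairings), all impossible. Hence [Q(γ):Q] = 4 = [Q(√38, √47):Q], so Q(γ) = Q(√38, √47).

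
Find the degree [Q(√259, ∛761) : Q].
[Q(√259, ∛761) : Q] = 6

Let L = Q(√259, ∛761). Since Q(√259) ⊂ L and [Q(√259):Q] = 2, the tower law gives 2 | [L:Q]. Likewise Q(∛761) ⊂ L with [Q(∛761):Q] = 3 (because 761 is not a perfect cube), so 3 | [L:Q]. As gcd(2,3) = 1, [L:Q] is divisible by 6. Conversely L is generated over Q by √259 and ∛761, so [L:Q] ≤ 2·3 = 6. Therefore [Q(√259, ∛761) : Q] = 6.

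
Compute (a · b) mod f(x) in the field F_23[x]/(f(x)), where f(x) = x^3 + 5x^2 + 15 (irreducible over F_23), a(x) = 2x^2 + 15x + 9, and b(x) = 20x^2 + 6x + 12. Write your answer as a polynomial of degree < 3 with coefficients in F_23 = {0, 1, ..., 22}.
a · b ≡ 10x^2 + 2x + 15 (mod f(x))

Multiply in F_23[x]: a(x)·b(x) = (2x^2 + 15x + 9)·(20x^2 + 6x + 12) = 17x^4 + 13x^3 + 18x^2 + 4x + 16. This has degree ≥ 3, so divide by f(x) over F_23: 17x^4 + 13x^3 + 18x^2 + 4x + 16 = (17x + 20)·(x^3 + 5x^2 + 15) + (10x^2 + 2x + 15). Hence a·b ≡ 10x^2 + 2x + 15 (mod f). (F_23[x]/(f) is a field with 23^3 = 12167 elements since f is irreducible of degree 3.)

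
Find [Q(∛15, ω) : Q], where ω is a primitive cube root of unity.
[Q(∛15, ω) : Q] = 6

[Q(∛15):Q] = 3 (min poly x^3 - 15, irreducible since 15 is not a perfect cube). [Q(ω):Q] = 2 (min poly x^2 + x + 1). Since Q(∛15) ⊂ R and ω ∉ R, we have ω ∉ Q(∛15), so x^2 + x + 1 remains irreducible over Q(∛15) and [Q(∛15, ω) : Q(∛15)] = 2. By the tower law, [Q(∛15, ω) : Q] = 3 · 2 = 6. (In fact Q(∛15, ω) is the splitting field of x^3 - 15 over Q.)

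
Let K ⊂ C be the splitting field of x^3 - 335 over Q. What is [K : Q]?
[K : Q] = 6

The roots of x^3 - 335 are ∛335, ω∛335, ω^2∛335 where ω = e^(2πi/3) is a primitive cube root of unity, so K = Q(∛335, ω). Now [Q(∛335):Q] = 3 (since 335 is not a perfect cube, x^3 - 335 is irreducible) and [Q(ω):Q] = 2. Both 2 and 3 divide [K:Q], and [K:Q] ≤ 3·2 = 6, so [K:Q] = 6. (Equivalently: Q(∛335) ⊂ R but ω ∉ R, so [K : Q(∛335)] = 2.)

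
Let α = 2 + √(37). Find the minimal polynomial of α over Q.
m_α(x) = x^2 - 4x - 33

From α - 2 = √(37), squaring gives (α - 2)^2 = 37, i.e. α^2 - 4α + 4 = 37, so α^2 - 4α - 33 = 0. The discriminant of x^2 - 4x - 33 is (-4)^2 - 4·(-33) = 16 + 132 = 148, and 4·(37) is not a perfect square in Q since 37 is squarefree and ≠ 1. Hence x^2 - 4x - 33 is irreducible over Q and is the minimal polynomial of α.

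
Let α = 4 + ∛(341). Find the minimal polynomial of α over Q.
m_α(x) = x^3 - 12x^2 + 48x - 405

Set β = α - 4 = ∛(341), so β^3 = 341. Then (α - 4)^3 - 341 = 0, i.e. α is a root of g(x) = (x - 4)^3 - 341 = x^3 - 12x^2 + 48x - 405. Since g(x) = h(x - 4) where h(x) = x^3 - 341, and h is irreducible over Q (because 341 is not a perfect cube, so h has no rational root, and a monic cubic with no rational root is irreducible), g is also irreducible (irreducibility is preserved under the substitution x → x - 4). Hence m_α(x) = x^3 - 12x^2 + 48x - 405.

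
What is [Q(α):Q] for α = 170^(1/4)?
[Q(α):Q] = 4

α is a root of x^4 - 170. By Eisenstein's criterion at the prime p = 2 (which divides the constant term 170 but p^2 = 4 does not, since 170 is squarefree), x^4 - 170 is irreducible over Q. Hence [Q(α):Q] = 4.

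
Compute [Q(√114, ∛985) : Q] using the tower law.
[Q(√114, ∛985) : Q] = 6

Let L = Q(√114, ∛985). Since Q(√114) ⊂ L and [Q(√114):Q] = 2, the tower law gives 2 | [L:Q]. Likewise Q(∛985) ⊂ L with [Q(∛985):Q] = 3 (because 985 is not a perfect cube), so 3 | [L:Q]. As gcd(2,3) = 1, [L:Q] is divisible by 6. Conversely L is generated over Q by √114 and ∛985, so [L:Q] ≤ 2·3 = 6. Therefore [Q(√114, ∛985) : Q] = 6.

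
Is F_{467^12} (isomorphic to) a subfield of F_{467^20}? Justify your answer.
No: F_{467^12} is not a subfield of F_{467^20}

F_{p^m} embeds in F_{p^n} iff m | n. Here 12 ∤ 20 (since 20 = 1·12 + 8 with remainder 8 ≠ 0), so F_{467^12} is not a subfield of F_{467^20}. Equivalently: if it were, the tower law would give 12 = [F_{467^12}:F_467] dividing [F_{467^20}:F_467] = 20, contradiction.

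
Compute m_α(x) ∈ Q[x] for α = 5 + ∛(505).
m_α(x) = x^3 - 15x^2 + 75x - 630

Set β = α - 5 = ∛(505), so β^3 = 505. Then (α - 5)^3 - 505 = 0, i.e. α is a root of g(x) = (x - 5)^3 - 505 = x^3 - 15x^2 + 75x - 630. Since g(x) = h(x - 5) where h(x) = x^3 - 505, and h is irreducible over Q (because 505 is not a perfect cube, so h has no rational root, and a monic cubic with no rational root is irreducible), g is also irreducible (irreducibility is preserved under the substitution x → x - 5). Hence m_α(x) = x^3 - 15x^2 + 75x - 630.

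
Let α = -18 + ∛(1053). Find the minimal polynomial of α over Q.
m_α(x) = x^3 + 54x^2 + 972x + 4779

Set β = α + 18 = ∛(1053), so β^3 = 1053. Then (α + 18)^3 - 1053 = 0, i.e. α is a root of g(x) = (x + 18)^3 - 1053 = x^3 + 54x^2 + 972x + 4779. Since g(x) = h(x + 18) where h(x) = x^3 - 1053, and h is irreducible over Q (because 1053 is not a perfect cube, so h has no rational root, and a monic cubic with no rational root is irreducible), g is also irreducible (irreducibility is preserved under the substitution x → x + 18). Hence m_α(x) = x^3 + 54x^2 + 972x + 4779.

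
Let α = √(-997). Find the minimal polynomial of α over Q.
m_α(x) = x^2 + 997

α satisfies α^2 + 997 = 0, so x^2 + 997 annihilates α. Since d = -997 is squarefree and ≠ 1, it is not a perfect square in Q, so x^2 + 997 has no rational root and is therefore irreducible over Q (a degree-2 polynomial over a field is irreducible iff it has no root). Hence m_α(x) = x^2 + 997.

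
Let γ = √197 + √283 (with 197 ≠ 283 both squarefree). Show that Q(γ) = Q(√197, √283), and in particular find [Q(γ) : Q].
[Q(γ) : Q] = 4 (equivalently, Q(γ) = Q(√197, √283))

Obviously Q(γ) ⊆ Q(√197, √283), and [Q(√197, √283):Q] = 4 (since 197, 283 are distinct squarefree integers > 1 with 55751 not a perfect square). To show equality we compute the minimal polynomial of γ. From γ = √197 + √283: γ^2 = 197 + 2√(55751) + 283 = 480 + 2√(55751), so γ^2 - 480 = 2√(55751); squaring, (γ^2 - 480)^2 = 4·55751, i.e. γ^4 - 960γ^2 + 230400 - 223004 = 0, i.e. γ^4 - 960γ^2 + 7396 = 0. So γ is a root of x^4 - 960x^2 + 7396. This polynomial is irreducible over Q: it has no rational root (each ±√197 ± √283 is irrational), and any factorization into two quadratics over Q would force √(55751) ∈ Q (pairing opposite roots) or √197, √283 ∈ Q (other pairings), all impossible. Hence [Q(γ):Q] = 4 = [Q(√197, √283):Q], so Q(γ) = Q(√197, √283).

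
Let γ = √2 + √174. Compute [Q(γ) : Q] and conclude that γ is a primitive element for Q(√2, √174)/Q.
[Q(γ) : Q] = 4 (equivalently, Q(γ) = Q(√2, √174))

Obviously Q(γ) ⊆ Q(√2, √174), and [Q(√2, √174):Q] = 4 (since 2, 174 are distinct squarefree integers > 1 with 348 not a perfect square). To show equality we compute the minimal polynomial of γ. From γ = √2 + √174: γ^2 = 2 + 2√(348) + 174 = 176 + 2√(348), so γ^2 - 176 = 2√(348); squaring, (γ^2 - 176)^2 = 4·348, i.e. γ^4 - 352γ^2 + 30976 - 1392 = 0, i.e. γ^4 - 352γ^2 + 29584 = 0. So γ is a root of x^4 - 352x^2 + 29584. This polynomial is irreducible over Q: it has no rational root (each ±√2 ± √174 is irrational), and any factorization into two quadratics over Q would force √(348) ∈ Q (pairing opposite roots) or √2, √174 ∈ Q (other pairings), all impossible. Hence [Q(γ):Q] = 4 = [Q(√2, √174):Q], so Q(γ) = Q(√2, √174).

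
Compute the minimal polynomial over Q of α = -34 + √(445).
m_α(x) = x^2 + 68x + 711

From α + 34 = √(445), squaring gives (α + 34)^2 = 445, i.e. α^2 + 68α + 1156 = 445, so α^2 + 68α + 711 = 0. The discriminant of x^2 + 68x + 711 is (68)^2 - 4·(711) = 4624 - 2844 = 1780, and 4·(445) is not a perfect square in Q since 445 is squarefree and ≠ 1. Hence x^2 + 68x + 711 is irreducible over Q and is the minimal polynomial of α.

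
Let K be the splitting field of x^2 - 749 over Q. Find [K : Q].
[K : Q] = 2

f(x) = x^2 - 749 factors as (x - √749)(x + √749). The splitting field is K = Q(√749). Since 749 is squarefree and > 1, it is not a perfect square, so x^2 - 749 is irreducible over Q and [Q(√749) : Q] = 2. Hence [K : Q] = 2.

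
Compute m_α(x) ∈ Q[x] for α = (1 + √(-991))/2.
m_α(x) = x^2 - x + 248

From 2α - 1 = √(-991), squaring gives (2α - 1)^2 = -991, i.e. 4α^2 - 4α + 1 = -991, so α^2 - α + (1 + 991)/4 = 0. Since -991 ≡ 1 (mod 4), (1 + 991)/4 = 248 ∈ Z. The polynomial x^2 - x + 248 has discriminant 1 - 4·(248) = -991, which is not a perfect square in Q (d = -991 is squarefree and ≠ 1), so x^2 - x + 248 is irreducible over Q. It is the minimal polynomial of α.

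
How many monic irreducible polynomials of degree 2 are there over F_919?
There are 421821 monic irreducible polynomials of degree 2 over F_919

Each element of F_{919^2} that lies in no proper subfield is a root of exactly one monic irreducible of degree 2 over F_919, and each such polynomial has 2 distinct roots in F_{919^2}. By Möbius inversion the count is N_919(2) = (1/2) Σ_{d|2} μ(2/d) · 919^d = (1/2)(μ(2)·919^1 + μ(1)·919^2) = 843642/2 = 421821.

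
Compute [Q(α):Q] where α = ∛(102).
[Q(α):Q] = 3

The minimal polynomial of α is x^3 - 102, irreducible over Q since 102 is not a perfect cube (so x^3 - 102 has no rational root). Hence [Q(α):Q] = deg(m_α) = 3.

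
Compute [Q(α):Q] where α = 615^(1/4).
[Q(α):Q] = 4

α is a root of x^4 - 615. By Eisenstein's criterion at the prime p = 3 (which divides the constant term 615 but p^2 = 9 does not, since 615 is squarefree), x^4 - 615 is irreducible over Q. Hence [Q(α):Q] = 4.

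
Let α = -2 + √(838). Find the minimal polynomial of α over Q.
m_α(x) = x^2 + 4x - 834

From α + 2 = √(838), squaring gives (α + 2)^2 = 838, i.e. α^2 + 4α + 4 = 838, so α^2 + 4α - 834 = 0. The discriminant of x^2 + 4x - 834 is (4)^2 - 4·(-834) = 16 + 3336 = 3352, and 4·(838) is not a perfect square in Q since 838 is squarefree and ≠ 1. Hence x^2 + 4x - 834 is irreducible over Q and is the minimal polynomial of α.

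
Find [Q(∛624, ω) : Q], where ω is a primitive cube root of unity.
[Q(∛624, ω) : Q] = 6

[Q(∛624):Q] = 3 (min poly x^3 - 624, irreducible since 624 is not a perfect cube). [Q(ω):Q] = 2 (min poly x^2 + x + 1). Since Q(∛624) ⊂ R and ω ∉ R, we have ω ∉ Q(∛624), so x^2 + x + 1 remains irreducible over Q(∛624) and [Q(∛624, ω) : Q(∛624)] = 2. By the tower law, [Q(∛624, ω) : Q] = 3 · 2 = 6. (In fact Q(∛624, ω) is the splitting field of x^3 - 624 over Q.)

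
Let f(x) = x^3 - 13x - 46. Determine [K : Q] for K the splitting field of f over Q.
[K : Q] = 6

By the rational root test, any rational root of the monic integer polynomial f(x) = x^3 - 13x - 46 must be an integer dividing the constant term -46, i.e. one of ±{1, 2, 23, 46}. Evaluating: f(1) = -58, f(-1) = -34, f(2) = -64, f(-2) = -28, f(23) = 11822, f(-23) = -11914, f(46) = 96692, f(-46) = -96784; none is 0, so f has no rational root and is therefore irreducible over Q (a cubic with no linear factor over a field is irreducible). For an irreducible cubic, the Galois group is A_3 or S_3 according as the discriminant disc(f) = -4a^3 - 27b^2 = -4·(-13)^3 - 27·(-46)^2 = -48344 is or is not a square in Q. Here disc(f) = -48344 is not a perfect square in Q, so the Galois group of f over Q is not contained in A_3 and must be all of S_3. The splitting field has degree |S_3| = 6 over Q, so [K : Q] = 6.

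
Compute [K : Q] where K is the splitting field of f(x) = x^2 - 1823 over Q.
[K : Q] = 2

f(x) = x^2 - 1823 factors as (x - √1823)(x + √1823). The splitting field is K = Q(√1823). Since 1823 is squarefree and > 1, it is not a perfect square, so x^2 - 1823 is irreducible over Q and [Q(√1823) : Q] = 2. Hence [K : Q] = 2.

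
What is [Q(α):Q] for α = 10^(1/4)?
[Q(α):Q] = 4

α is a root of x^4 - 10. By Eisenstein's criterion at the prime p = 2 (which divides the constant term 10 but p^2 = 4 does not, since 10 is squarefree), x^4 - 10 is irreducible over Q. Hence [Q(α):Q] = 4.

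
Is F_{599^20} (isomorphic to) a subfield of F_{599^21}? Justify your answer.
No: F_{599^20} is not a subfield of F_{599^21}

F_{p^m} embeds in F_{p^n} iff m | n. Here 20 ∤ 21 (since 21 = 1·20 + 1 with remainder 1 ≠ 0), so F_{599^20} is not a subfield of F_{599^21}. Equivalently: if it were, the tower law would give 20 = [F_{599^20}:F_599] dividing [F_{599^21}:F_599] = 21, contradiction.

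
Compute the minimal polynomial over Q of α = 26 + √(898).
m_α(x) = x^2 - 52x - 222

From α - 26 = √(898), squaring gives (α - 26)^2 = 898, i.e. α^2 - 52α + 676 = 898, so α^2 - 52α - 222 = 0. The discriminant of x^2 - 52x - 222 is (-52)^2 - 4·(-222) = 2704 + 888 = 3592, and 4·(898) is not a perfect square in Q since 898 is squarefree and ≠ 1. Hence x^2 - 52x - 222 is irreducible over Q and is the minimal polynomial of α.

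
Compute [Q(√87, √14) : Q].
[Q(√87, √14) : Q] = 4

[Q(√87):Q] = 2 (min poly x^2 - 87, irreducible since 87 is squarefree > 1). For the top step, suppose √14 ∈ Q(√87), say √14 = c + d√87 with c, d ∈ Q. Squaring: 14 = c^2 + 87d^2 + 2cd√87. Since √87 ∉ Q this forces 2cd = 0. If d = 0 then √14 = c ∈ Q, contradicting 14 squarefree > 1. If c = 0 then 14 = 87d^2, so 87·14 = (87d)^2 is a perfect square in Q — but 87·14 = 1218 is not a perfect square (since 87 and 14 are distinct squarefree integers). Contradiction. Hence √14 ∉ Q(√87), so x^2 - 14 stays irreducible over Q(√87) and [Q(√87, √14) : Q(√87)] = 2. By the tower law, [Q(√87, √14) : Q] = 2 · 2 = 4.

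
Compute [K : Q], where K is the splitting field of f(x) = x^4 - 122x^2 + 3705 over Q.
[K : Q] = 4

Solving the quadratic in x^2: x^2 = (122 ± √(122^2 - 4·3705))/2 = (122 ± √64)/2 = (122 ± 8)/2, giving x^2 = 65 or x^2 = 57. So f(x) = (x^2 - 65)(x^2 - 57) and the roots of f are ±√65, ±√57. Hence the splitting field is K = Q(√65, √57). Since 65 and 57 are distinct squarefree integers > 1, their product 3705 is not a perfect square, so √57 ∉ Q(√65). By the tower law [K:Q] = [Q(√65,√57):Q(√65)] · [Q(√65):Q] = 2 · 2 = 4.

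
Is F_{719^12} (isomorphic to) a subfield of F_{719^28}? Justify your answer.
No: F_{719^12} is not a subfield of F_{719^28}

F_{p^m} embeds in F_{p^n} iff m | n. Here 12 ∤ 28 (since 28 = 2·12 + 4 with remainder 4 ≠ 0), so F_{719^12} is not a subfield of F_{719^28}. Equivalently: if it were, the tower law would give 12 = [F_{719^12}:F_719] dividing [F_{719^28}:F_719] = 28, contradiction.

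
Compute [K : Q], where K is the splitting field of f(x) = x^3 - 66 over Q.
[K : Q] = 6

The roots of x^3 - 66 are ∛66, ω∛66, ω^2∛66 where ω = e^(2πi/3) is a primitive cube root of unity, so K = Q(∛66, ω). Now [Q(∛66):Q] = 3 (since 66 is not a perfect cube, x^3 - 66 is irreducible) and [Q(ω):Q] = 2. Both 2 and 3 divide [K:Q], and [K:Q] ≤ 3·2 = 6, so [K:Q] = 6. (Equivalently: Q(∛66) ⊂ R but ω ∉ R, so [K : Q(∛66)] = 2.)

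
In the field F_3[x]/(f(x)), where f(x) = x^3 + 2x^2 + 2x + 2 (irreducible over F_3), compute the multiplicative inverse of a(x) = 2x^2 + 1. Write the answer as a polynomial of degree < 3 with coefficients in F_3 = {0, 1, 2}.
a(x)^(-1) ≡ x + 2 (mod f(x))

Since f is irreducible over F_3, F_3[x]/(f) is a field and a(x) ≠ 0 has an inverse. Apply the extended Euclidean algorithm to f(x) and a(x) in F_3[x]: f(x) = (2x + 1)·a(x) + (1). The last nonzero remainder is the constant 1 = gcd(f, a) in F_3. Back-substituting through the division chain expresses 1 = s(x)·a(x) + t(x)·f(x) with s(x) ≡ x + 2 (mod f), so a(x)^(-1) ≡ s(x) = x + 2 (mod f). Check: (2x^2 + 1)·(x + 2) = 2x^3 + x^2 + x + 2 ≡ 1 (mod x^3 + 2x^2 + 2x + 2).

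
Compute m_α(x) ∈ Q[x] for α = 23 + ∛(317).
m_α(x) = x^3 - 69x^2 + 1587x - 12484

Set β = α - 23 = ∛(317), so β^3 = 317. Then (α - 23)^3 - 317 = 0, i.e. α is a root of g(x) = (x - 23)^3 - 317 = x^3 - 69x^2 + 1587x - 12484. Since g(x) = h(x - 23) where h(x) = x^3 - 317, and h is irreducible over Q (because 317 is not a perfect cube, so h has no rational root, and a monic cubic with no rational root is irreducible), g is also irreducible (irreducibility is preserved under the substitution x → x - 23). Hence m_α(x) = x^3 - 69x^2 + 1587x - 12484.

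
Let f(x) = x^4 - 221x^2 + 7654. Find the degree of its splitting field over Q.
[K : Q] = 4

Solving the quadratic in x^2: x^2 = (221 ± √(221^2 - 4·7654))/2 = (221 ± √18225)/2 = (221 ± 135)/2, giving x^2 = 178 or x^2 = 43. So f(x) = (x^2 - 178)(x^2 - 43) and the roots of f are ±√178, ±√43. Hence the splitting field is K = Q(√178, √43). Since 178 and 43 are distinct squarefree integers > 1, their product 7654 is not a perfect square, so √43 ∉ Q(√178). By the tower law [K:Q] = [Q(√178,√43):Q(√178)] · [Q(√178):Q] = 2 · 2 = 4.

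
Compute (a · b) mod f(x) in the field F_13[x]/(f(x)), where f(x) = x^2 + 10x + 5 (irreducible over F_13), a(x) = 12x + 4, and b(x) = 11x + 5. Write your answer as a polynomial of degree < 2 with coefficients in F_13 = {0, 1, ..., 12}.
a · b ≡ 6x + 10 (mod f(x))

Multiply in F_13[x]: a(x)·b(x) = (12x + 4)·(11x + 5) = 2x^2 + 7. This has degree ≥ 2, so divide by f(x) over F_13: 2x^2 + 7 = (2)·(x^2 + 10x + 5) + (6x + 10). Hence a·b ≡ 6x + 10 (mod f). (F_13[x]/(f) is a field with 13^2 = 169 elements since f is irreducible of degree 2.)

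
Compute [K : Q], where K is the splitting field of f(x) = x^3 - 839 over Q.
[K : Q] = 6

The roots of x^3 - 839 are ∛839, ω∛839, ω^2∛839 where ω = e^(2πi/3) is a primitive cube root of unity, so K = Q(∛839, ω). Now [Q(∛839):Q] = 3 (since 839 is not a perfect cube, x^3 - 839 is irreducible) and [Q(ω):Q] = 2. Both 2 and 3 divide [K:Q], and [K:Q] ≤ 3·2 = 6, so [K:Q] = 6. (Equivalently: Q(∛839) ⊂ R but ω ∉ R, so [K : Q(∛839)] = 2.)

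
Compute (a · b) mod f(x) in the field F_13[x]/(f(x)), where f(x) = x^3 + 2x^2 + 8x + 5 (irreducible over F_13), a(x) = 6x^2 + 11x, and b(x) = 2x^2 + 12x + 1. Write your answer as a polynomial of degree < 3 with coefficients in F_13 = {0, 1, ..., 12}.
a · b ≡ 6x^2 + 2x + 1 (mod f(x))

Multiply in F_13[x]: a(x)·b(x) = (6x^2 + 11x)·(2x^2 + 12x + 1) = 12x^4 + 3x^3 + 8x^2 + 11x. This has degree ≥ 3, so divide by f(x) over F_13: 12x^4 + 3x^3 + 8x^2 + 11x = (12x + 5)·(x^3 + 2x^2 + 8x + 5) + (6x^2 + 2x + 1). Hence a·b ≡ 6x^2 + 2x + 1 (mod f). (F_13[x]/(f) is a field with 13^3 = 2197 elements since f is irreducible of degree 3.)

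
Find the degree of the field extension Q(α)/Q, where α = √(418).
[Q(α):Q] = 2

[Q(α):Q] equals the degree of the minimal polynomial of α. Here α^2 = 418 and x^2 - 418 is irreducible (d = 418 is squarefree, ≠ 1, hence not a square), so deg(m_α) = 2. Thus [Q(α):Q] = 2.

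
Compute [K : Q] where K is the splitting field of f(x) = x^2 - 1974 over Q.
[K : Q] = 2

f(x) = x^2 - 1974 factors as (x - √1974)(x + √1974). The splitting field is K = Q(√1974). Since 1974 is squarefree and > 1, it is not a perfect square, so x^2 - 1974 is irreducible over Q and [Q(√1974) : Q] = 2. Hence [K : Q] = 2.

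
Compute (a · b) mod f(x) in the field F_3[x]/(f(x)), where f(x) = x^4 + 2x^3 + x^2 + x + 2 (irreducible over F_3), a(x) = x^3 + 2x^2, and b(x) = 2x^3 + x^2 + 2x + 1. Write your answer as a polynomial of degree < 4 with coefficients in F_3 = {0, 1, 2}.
a · b ≡ 2x^3 + x (mod f(x))

Multiply in F_3[x]: a(x)·b(x) = (x^3 + 2x^2)·(2x^3 + x^2 + 2x + 1) = 2x^6 + 2x^5 + x^4 + 2x^3 + 2x^2. This has degree ≥ 4, so divide by f(x) over F_3: 2x^6 + 2x^5 + x^4 + 2x^3 + 2x^2 = (2x^2 + x)·(x^4 + 2x^3 + x^2 + x + 2) + (2x^3 + x). Hence a·b ≡ 2x^3 + x (mod f). (F_3[x]/(f) is a field with 3^4 = 81 elements since f is irreducible of degree 4.)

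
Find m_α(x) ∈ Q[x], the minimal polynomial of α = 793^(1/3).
m_α(x) = x^3 - 793

α satisfies α^3 = 793, so x^3 - 793 annihilates α. By the rational root test, a rational root p/q (in lowest terms) of x^3 - 793 would satisfy p^3 = 793 q^3, forcing q = 1 and p^3 = 793; but 793 is not a perfect cube, contradiction. A monic cubic over Q with no rational root is irreducible (any nontrivial factorization would include a linear factor). Hence x^3 - 793 is the minimal polynomial of α, and in particular [Q(α):Q] = 3.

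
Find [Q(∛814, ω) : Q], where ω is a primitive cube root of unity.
[Q(∛814, ω) : Q] = 6

[Q(∛814):Q] = 3 (min poly x^3 - 814, irreducible since 814 is not a perfect cube). [Q(ω):Q] = 2 (min poly x^2 + x + 1). Since Q(∛814) ⊂ R and ω ∉ R, we have ω ∉ Q(∛814), so x^2 + x + 1 remains irreducible over Q(∛814) and [Q(∛814, ω) : Q(∛814)] = 2. By the tower law, [Q(∛814, ω) : Q] = 3 · 2 = 6. (In fact Q(∛814, ω) is the splitting field of x^3 - 814 over Q.)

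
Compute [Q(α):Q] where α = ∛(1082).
[Q(α):Q] = 3

The minimal polynomial of α is x^3 - 1082, irreducible over Q since 1082 is not a perfect cube (so x^3 - 1082 has no rational root). Hence [Q(α):Q] = deg(m_α) = 3.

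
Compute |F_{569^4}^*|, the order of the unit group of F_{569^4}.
|F_{569^4}^*| = 104821185120

F_{569^4} has 569^4 = 104821185121 elements; its multiplicative group consists of all nonzero elements, so |F_{569^4}^*| = 104821185121 - 1 = 104821185120. (It is cyclic since any finite subgroup of the multiplicative group of a field is cyclic.)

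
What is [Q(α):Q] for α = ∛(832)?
[Q(α):Q] = 3

The minimal polynomial of α is x^3 - 832, irreducible over Q since 832 is not a perfect cube (so x^3 - 832 has no rational root). Hence [Q(α):Q] = deg(m_α) = 3.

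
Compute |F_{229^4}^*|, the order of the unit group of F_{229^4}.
|F_{229^4}^*| = 2750058480

F_{229^4} has 229^4 = 2750058481 elements; its multiplicative group consists of all nonzero elements, so |F_{229^4}^*| = 2750058481 - 1 = 2750058480. (It is cyclic since any finite subgroup of the multiplicative group of a field is cyclic.)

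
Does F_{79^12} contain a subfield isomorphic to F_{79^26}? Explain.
No: F_{79^26} is not a subfield of F_{79^12}

F_{p^m} embeds in F_{p^n} iff m | n. Here 26 ∤ 12 (since 12 = 0·26 + 12 with remainder 12 ≠ 0), so F_{79^26} is not a subfield of F_{79^12}. Equivalently: if it were, the tower law would give 26 = [F_{79^26}:F_79] dividing [F_{79^12}:F_79] = 12, contradiction.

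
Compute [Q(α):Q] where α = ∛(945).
[Q(α):Q] = 3

The minimal polynomial of α is x^3 - 945, irreducible over Q since 945 is not a perfect cube (so x^3 - 945 has no rational root). Hence [Q(α):Q] = deg(m_α) = 3.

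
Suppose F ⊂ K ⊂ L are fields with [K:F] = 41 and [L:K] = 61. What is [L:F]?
[L:F] = 2501

The tower law says that for any tower of field extensions F ⊂ K ⊂ L with finite degrees, [L:F] = [L:K] · [K:F]. Here this gives [L:F] = 61 · 41 = 2501.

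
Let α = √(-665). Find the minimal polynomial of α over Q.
m_α(x) = x^2 + 665

α satisfies α^2 + 665 = 0, so x^2 + 665 annihilates α. Since d = -665 is squarefree and ≠ 1, it is not a perfect square in Q, so x^2 + 665 has no rational root and is therefore irreducible over Q (a degree-2 polynomial over a field is irreducible iff it has no root). Hence m_α(x) = x^2 + 665.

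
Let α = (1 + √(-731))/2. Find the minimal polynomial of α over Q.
m_α(x) = x^2 - x + 183

From 2α - 1 = √(-731), squaring gives (2α - 1)^2 = -731, i.e. 4α^2 - 4α + 1 = -731, so α^2 - α + (1 + 731)/4 = 0. Since -731 ≡ 1 (mod 4), (1 + 731)/4 = 183 ∈ Z. The polynomial x^2 - x + 183 has discriminant 1 - 4·(183) = -731, which is not a perfect square in Q (d = -731 is squarefree and ≠ 1), so x^2 - x + 183 is irreducible over Q. It is the minimal polynomial of α.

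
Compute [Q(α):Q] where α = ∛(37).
[Q(α):Q] = 3

The minimal polynomial of α is x^3 - 37, irreducible over Q since 37 is not a perfect cube (so x^3 - 37 has no rational root). Hence [Q(α):Q] = deg(m_α) = 3.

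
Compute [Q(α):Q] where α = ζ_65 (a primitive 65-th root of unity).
[Q(α):Q] = 48

The minimal polynomial of ζ_65 over Q is the 65-th cyclotomic polynomial Φ_65(x), which is irreducible over Q and has degree φ(65) = 48. Hence [Q(α):Q] = φ(65) = 48.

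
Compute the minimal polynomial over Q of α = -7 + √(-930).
m_α(x) = x^2 + 14x + 979

From α + 7 = √(-930), squaring gives (α + 7)^2 = -930, i.e. α^2 + 14α + 49 = -930, so α^2 + 14α + 979 = 0. The discriminant of x^2 + 14x + 979 is (14)^2 - 4·(979) = 196 - 3916 = -3720, and 4·(-930) is not a perfect square in Q since -930 is squarefree and ≠ 1. Hence x^2 + 14x + 979 is irreducible over Q and is the minimal polynomial of α.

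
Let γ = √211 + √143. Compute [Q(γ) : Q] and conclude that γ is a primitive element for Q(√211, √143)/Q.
[Q(γ) : Q] = 4 (equivalently, Q(γ) = Q(√211, √143))

Obviously Q(γ) ⊆ Q(√211, √143), and [Q(√211, √143):Q] = 4 (since 211, 143 are distinct squarefree integers > 1 with 30173 not a perfect square). To show equality we compute the minimal polynomial of γ. From γ = √211 + √143: γ^2 = 211 + 2√(30173) + 143 = 354 + 2√(30173), so γ^2 - 354 = 2√(30173); squaring, (γ^2 - 354)^2 = 4·30173, i.e. γ^4 - 708γ^2 + 125316 - 120692 = 0, i.e. γ^4 - 708γ^2 + 4624 = 0. So γ is a root of x^4 - 708x^2 + 4624. This polynomial is irreducible over Q: it has no rational root (each ±√211 ± √143 is irrational), and any factorization into two quadratics over Q would force √(30173) ∈ Q (pairing opposite roots) or √211, √143 ∈ Q (other pairings), all impossible. Hence [Q(γ):Q] = 4 = [Q(√211, √143):Q], so Q(γ) = Q(√211, √143).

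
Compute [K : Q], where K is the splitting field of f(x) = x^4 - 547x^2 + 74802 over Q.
[K : Q] = 4

Solving the quadratic in x^2: x^2 = (547 ± √(547^2 - 4·74802))/2 = (547 ± √1)/2 = (547 ± 1)/2, giving x^2 = 273 or x^2 = 274. So f(x) = (x^2 - 273)(x^2 - 274) and the roots of f are ±√273, ±√274. Hence the splitting field is K = Q(√273, √274). Since 273 and 274 are distinct squarefree integers > 1, their product 74802 is not a perfect square, so √274 ∉ Q(√273). By the tower law [K:Q] = [Q(√273,√274):Q(√273)] · [Q(√273):Q] = 2 · 2 = 4.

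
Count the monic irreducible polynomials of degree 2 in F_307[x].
There are 46971 monic irreducible polynomials of degree 2 over F_307

Each element of F_{307^2} that lies in no proper subfield is a root of exactly one monic irreducible of degree 2 over F_307, and each such polynomial has 2 distinct roots in F_{307^2}. By Möbius inversion the count is N_307(2) = (1/2) Σ_{d|2} μ(2/d) · 307^d = (1/2)(μ(2)·307^1 + μ(1)·307^2) = 93942/2 = 46971.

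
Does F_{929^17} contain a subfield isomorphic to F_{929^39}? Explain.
No: F_{929^39} is not a subfield of F_{929^17}

F_{p^m} embeds in F_{p^n} iff m | n. Here 39 ∤ 17 (since 17 = 0·39 + 17 with remainder 17 ≠ 0), so F_{929^39} is not a subfield of F_{929^17}. Equivalently: if it were, the tower law would give 39 = [F_{929^39}:F_929] dividing [F_{929^17}:F_929] = 17, contradiction.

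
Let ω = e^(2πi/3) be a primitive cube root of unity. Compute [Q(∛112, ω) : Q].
[Q(∛112, ω) : Q] = 6

[Q(∛112):Q] = 3 (min poly x^3 - 112, irreducible since 112 is not a perfect cube). [Q(ω):Q] = 2 (min poly x^2 + x + 1). Since Q(∛112) ⊂ R and ω ∉ R, we have ω ∉ Q(∛112), so x^2 + x + 1 remains irreducible over Q(∛112) and [Q(∛112, ω) : Q(∛112)] = 2. By the tower law, [Q(∛112, ω) : Q] = 3 · 2 = 6. (In fact Q(∛112, ω) is the splitting field of x^3 - 112 over Q.)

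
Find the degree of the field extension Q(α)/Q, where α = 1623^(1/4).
[Q(α):Q] = 4

α is a root of x^4 - 1623. By Eisenstein's criterion at the prime p = 3 (which divides the constant term 1623 but p^2 = 9 does not, since 1623 is squarefree), x^4 - 1623 is irreducible over Q. Hence [Q(α):Q] = 4.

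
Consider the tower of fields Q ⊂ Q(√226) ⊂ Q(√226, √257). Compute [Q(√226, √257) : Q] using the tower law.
[Q(√226, √257) : Q] = 4

[Q(√226):Q] = 2 (min poly x^2 - 226, irreducible since 226 is squarefree > 1). For the top step, suppose √257 ∈ Q(√226), say √257 = c + d√226 with c, d ∈ Q. Squaring: 257 = c^2 + 226d^2 + 2cd√226. Since √226 ∉ Q this forces 2cd = 0. If d = 0 then √257 = c ∈ Q, contradicting 257 squarefree > 1. If c = 0 then 257 = 226d^2, so 226·257 = (226d)^2 is a perfect square in Q — but 226·257 = 58082 is not a perfect square (since 226 and 257 are distinct squarefree integers). Contradiction. Hence √257 ∉ Q(√226), so x^2 - 257 stays irreducible over Q(√226) and [Q(√226, √257) : Q(√226)] = 2. By the tower law, [Q(√226, √257) : Q] = 2 · 2 = 4.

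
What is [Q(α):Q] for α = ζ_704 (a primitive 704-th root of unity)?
[Q(α):Q] = 320

The minimal polynomial of ζ_704 over Q is the 704-th cyclotomic polynomial Φ_704(x), which is irreducible over Q and has degree φ(704) = 320. Hence [Q(α):Q] = φ(704) = 320.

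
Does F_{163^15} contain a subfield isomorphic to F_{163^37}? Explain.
No: F_{163^37} is not a subfield of F_{163^15}

F_{p^m} embeds in F_{p^n} iff m | n. Here 37 ∤ 15 (since 15 = 0·37 + 15 with remainder 15 ≠ 0), so F_{163^37} is not a subfield of F_{163^15}. Equivalently: if it were, the tower law would give 37 = [F_{163^37}:F_163] dividing [F_{163^15}:F_163] = 15, contradiction.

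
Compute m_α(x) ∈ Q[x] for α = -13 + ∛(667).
m_α(x) = x^3 + 39x^2 + 507x + 1530

Set β = α + 13 = ∛(667), so β^3 = 667. Then (α + 13)^3 - 667 = 0, i.e. α is a root of g(x) = (x + 13)^3 - 667 = x^3 + 39x^2 + 507x + 1530. Since g(x) = h(x + 13) where h(x) = x^3 - 667, and h is irreducible over Q (because 667 is not a perfect cube, so h has no rational root, and a monic cubic with no rational root is irreducible), g is also irreducible (irreducibility is preserved under the substitution x → x + 13). Hence m_α(x) = x^3 + 39x^2 + 507x + 1530.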